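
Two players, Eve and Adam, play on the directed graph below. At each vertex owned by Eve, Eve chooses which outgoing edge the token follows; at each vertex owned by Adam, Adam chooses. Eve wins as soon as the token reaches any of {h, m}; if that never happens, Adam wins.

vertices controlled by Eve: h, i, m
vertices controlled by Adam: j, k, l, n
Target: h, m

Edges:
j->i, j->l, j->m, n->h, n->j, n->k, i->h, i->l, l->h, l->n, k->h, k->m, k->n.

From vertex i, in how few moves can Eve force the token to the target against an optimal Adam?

A0 = {h, m}
A1: add {i} — i (Eve) has i→h.
A2 = A1; e.g. j (Adam) can still go to l. Fixed point.
i enters the attractor at level 1, so Eve can force the target in 1 move from there.

1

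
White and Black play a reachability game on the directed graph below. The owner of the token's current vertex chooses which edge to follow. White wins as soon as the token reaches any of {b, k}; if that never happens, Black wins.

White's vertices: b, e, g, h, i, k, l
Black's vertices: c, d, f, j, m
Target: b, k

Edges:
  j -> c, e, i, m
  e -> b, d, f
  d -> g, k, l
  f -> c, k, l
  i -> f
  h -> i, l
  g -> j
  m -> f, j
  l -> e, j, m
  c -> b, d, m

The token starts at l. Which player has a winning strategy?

A0 = {b, k}
A1: add {e} — e (White) has e→b.
A2: add {l} — l (White) has l→e.
l ∈ A2, so White can force the target.

White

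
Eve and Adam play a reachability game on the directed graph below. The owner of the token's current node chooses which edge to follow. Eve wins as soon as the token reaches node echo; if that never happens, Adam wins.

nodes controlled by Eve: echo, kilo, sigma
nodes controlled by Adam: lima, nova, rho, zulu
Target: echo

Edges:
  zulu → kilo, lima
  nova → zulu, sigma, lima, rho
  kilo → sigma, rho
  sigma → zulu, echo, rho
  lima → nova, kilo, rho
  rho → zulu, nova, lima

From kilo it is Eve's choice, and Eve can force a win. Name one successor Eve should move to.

sigma

A0 = {echo}
A1: add {sigma} — sigma (Eve) has sigma→echo.
A2: add {kilo} — kilo (Eve) has kilo→sigma.
A3 = A2; e.g. zulu (Adam) can still go to lima. Fixed point.
From kilo, successor sigma is in the attractor (rank 1); the other successor rho is not.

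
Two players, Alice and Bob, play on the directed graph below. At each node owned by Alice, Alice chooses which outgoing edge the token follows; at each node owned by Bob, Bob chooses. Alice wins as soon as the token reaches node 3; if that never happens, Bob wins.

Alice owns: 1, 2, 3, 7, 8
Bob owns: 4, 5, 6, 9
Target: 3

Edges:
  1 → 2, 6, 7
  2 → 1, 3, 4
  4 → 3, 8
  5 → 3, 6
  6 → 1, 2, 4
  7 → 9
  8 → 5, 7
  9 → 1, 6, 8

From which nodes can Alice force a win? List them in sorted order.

A0 = {3}
A1: add {2} — 2 (Alice) has 2→3.
A2: add {1} — 1 (Alice) has 1→2.
A3 = A2; e.g. 4 (Bob) can still go to 8. Fixed point.
Alice's winning region = {1, 2, 3}.

1, 2, 3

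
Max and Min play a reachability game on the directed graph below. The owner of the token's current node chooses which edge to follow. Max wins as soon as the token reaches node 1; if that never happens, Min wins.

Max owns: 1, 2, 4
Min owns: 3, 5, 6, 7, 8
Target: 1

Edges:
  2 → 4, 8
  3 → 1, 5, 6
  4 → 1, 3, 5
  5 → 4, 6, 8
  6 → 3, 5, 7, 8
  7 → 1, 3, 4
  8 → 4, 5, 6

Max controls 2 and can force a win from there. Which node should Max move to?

A0 = {1}
A1: add {4} — 4 (Max) has 4→1.
A2: add {2} — 2 (Max) has 2→4.
A3 = A2; e.g. 3 (Min) can still go to 5. Fixed point.
From 2, successor 4 is in the attractor (rank 1); the other successor 8 is not.

4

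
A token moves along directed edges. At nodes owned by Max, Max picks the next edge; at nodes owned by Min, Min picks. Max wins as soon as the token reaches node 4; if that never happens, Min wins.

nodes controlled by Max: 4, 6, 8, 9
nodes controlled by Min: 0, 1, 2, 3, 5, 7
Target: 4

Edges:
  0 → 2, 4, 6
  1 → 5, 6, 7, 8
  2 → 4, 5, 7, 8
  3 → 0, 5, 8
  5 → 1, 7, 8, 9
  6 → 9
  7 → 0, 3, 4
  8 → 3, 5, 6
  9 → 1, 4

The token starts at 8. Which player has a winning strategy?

A0 = {4}
A1: add {9} — 9 (Max) has 9→4.
A2: add {6} — 6 (Max) has 6→9.
A3: add {8} — 8 (Max) has 8→6.
A4 = A3; e.g. 0 (Min) can still go to 2. Fixed point.
8 ∈ A3, so Max can force the target.

Max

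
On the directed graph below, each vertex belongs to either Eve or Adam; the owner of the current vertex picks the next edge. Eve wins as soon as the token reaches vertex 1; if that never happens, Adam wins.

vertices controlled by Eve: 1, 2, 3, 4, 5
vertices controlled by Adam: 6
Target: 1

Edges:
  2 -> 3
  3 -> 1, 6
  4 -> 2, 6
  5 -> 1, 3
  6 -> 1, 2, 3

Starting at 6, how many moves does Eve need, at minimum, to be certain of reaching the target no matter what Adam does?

A0 = {1}
A1: add {3, 5} — 3 (Eve) has 3→1; 5 (Eve) has 5→1.
A2: add {2} — 2 (Eve) has 2→3.
A3: add {4, 6} — 4 (Eve) has 4→2; 6 (Adam): all of {1, 2, 3} already in.
A3 = all vertices. Fixed point.
6 enters the attractor at level 3, so Eve can force the target in 3 moves from there.

3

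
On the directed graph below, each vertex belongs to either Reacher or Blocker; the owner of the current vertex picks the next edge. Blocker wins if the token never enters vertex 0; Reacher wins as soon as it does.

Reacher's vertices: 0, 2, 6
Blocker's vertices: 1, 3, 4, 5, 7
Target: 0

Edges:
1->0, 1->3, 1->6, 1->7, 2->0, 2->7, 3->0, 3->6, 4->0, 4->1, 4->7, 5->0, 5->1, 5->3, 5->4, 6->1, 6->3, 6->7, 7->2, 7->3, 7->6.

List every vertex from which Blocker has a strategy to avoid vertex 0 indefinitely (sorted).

A0 = {0}
A1: add {2} — 2 (Reacher) has 2→0.
A2 = A1; e.g. 1 (Blocker) can still go to 3. Fixed point.
Reacher's attractor = {0, 2}; Blocker avoids the target exactly from the complement.

1, 3, 4, 5, 6, 7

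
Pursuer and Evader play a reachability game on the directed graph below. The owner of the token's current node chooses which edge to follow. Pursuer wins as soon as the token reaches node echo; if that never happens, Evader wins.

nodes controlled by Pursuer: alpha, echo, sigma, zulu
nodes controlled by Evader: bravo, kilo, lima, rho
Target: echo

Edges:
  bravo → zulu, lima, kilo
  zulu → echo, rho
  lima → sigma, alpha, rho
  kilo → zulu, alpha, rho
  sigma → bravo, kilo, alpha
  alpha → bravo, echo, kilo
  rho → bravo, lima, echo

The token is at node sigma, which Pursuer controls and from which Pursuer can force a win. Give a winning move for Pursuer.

A0 = {echo}
A1: add {alpha, zulu} — zulu (Pursuer) has zulu→echo; alpha (Pursuer) has alpha→echo.
A2: add {sigma} — sigma (Pursuer) has sigma→alpha.
A3 = A2; e.g. bravo (Evader) can still go to lima. Fixed point.
From sigma, successor alpha is in the attractor (rank 1); the other successors bravo, kilo are not.

alpha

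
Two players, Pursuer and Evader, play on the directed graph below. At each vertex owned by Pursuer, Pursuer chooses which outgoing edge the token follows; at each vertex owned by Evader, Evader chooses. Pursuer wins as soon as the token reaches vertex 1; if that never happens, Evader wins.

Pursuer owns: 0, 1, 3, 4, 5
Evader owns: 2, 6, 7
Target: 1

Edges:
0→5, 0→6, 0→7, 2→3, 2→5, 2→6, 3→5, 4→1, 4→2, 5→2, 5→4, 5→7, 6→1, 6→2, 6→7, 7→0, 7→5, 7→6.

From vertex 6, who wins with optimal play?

A0 = {1}
A1: add {4} — 4 (Pursuer) has 4→1.
A2: add {5} — 5 (Pursuer) has 5→4.
A3: add {0, 3} — 0 (Pursuer) has 0→5; 3 (Pursuer) has 3→5.
A4 = A3; e.g. 2 (Evader) can still go to 6. Fixed point.
6 never enters the attractor, so Evader can avoid the target forever.

Evader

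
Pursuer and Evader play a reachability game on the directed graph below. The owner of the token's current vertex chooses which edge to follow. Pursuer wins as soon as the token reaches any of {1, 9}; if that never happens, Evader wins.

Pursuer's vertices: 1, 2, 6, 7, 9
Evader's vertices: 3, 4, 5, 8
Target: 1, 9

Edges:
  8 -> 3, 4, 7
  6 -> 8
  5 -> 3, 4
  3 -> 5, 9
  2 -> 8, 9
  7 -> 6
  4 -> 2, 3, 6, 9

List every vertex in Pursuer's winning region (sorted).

A0 = {1, 9}
A1: add {2} — 2 (Pursuer) has 2→9.
A2 = A1; e.g. 3 (Evader) can still go to 5. Fixed point.
Pursuer's winning region = {1, 2, 9}.

1, 2, 9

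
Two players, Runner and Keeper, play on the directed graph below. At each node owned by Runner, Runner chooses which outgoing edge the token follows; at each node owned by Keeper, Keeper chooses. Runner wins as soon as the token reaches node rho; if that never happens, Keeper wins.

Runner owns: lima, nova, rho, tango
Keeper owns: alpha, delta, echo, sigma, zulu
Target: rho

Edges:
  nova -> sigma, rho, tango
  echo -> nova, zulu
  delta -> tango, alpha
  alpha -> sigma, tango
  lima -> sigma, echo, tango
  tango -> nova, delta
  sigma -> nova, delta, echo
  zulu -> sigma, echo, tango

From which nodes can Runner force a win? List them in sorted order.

lima, nova, rho, tango

A0 = {rho}
A1: add {nova} — nova (Runner) has nova→rho.
A2: add {tango} — tango (Runner) has tango→nova.
A3: add {lima} — lima (Runner) has lima→tango.
A4 = A3; e.g. delta (Keeper) can still go to alpha. Fixed point.
Runner's winning region = {lima, nova, rho, tango}.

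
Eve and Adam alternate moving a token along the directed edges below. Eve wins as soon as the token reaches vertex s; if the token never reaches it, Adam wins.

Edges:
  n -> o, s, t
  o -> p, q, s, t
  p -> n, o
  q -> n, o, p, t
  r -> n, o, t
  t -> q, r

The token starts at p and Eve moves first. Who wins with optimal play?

Track states (vertex, player-to-move).
A0 = {(s,Eve), (s,Adam)}
A1: add {(n,Eve), (o,Eve)}.
A2: add {(p,Adam)}.
A3: add {(q,Eve)}.
A4 = A3; e.g. (n,Adam) stays out. (p,Eve) never enters ⇒ Adam avoids the target.

Adam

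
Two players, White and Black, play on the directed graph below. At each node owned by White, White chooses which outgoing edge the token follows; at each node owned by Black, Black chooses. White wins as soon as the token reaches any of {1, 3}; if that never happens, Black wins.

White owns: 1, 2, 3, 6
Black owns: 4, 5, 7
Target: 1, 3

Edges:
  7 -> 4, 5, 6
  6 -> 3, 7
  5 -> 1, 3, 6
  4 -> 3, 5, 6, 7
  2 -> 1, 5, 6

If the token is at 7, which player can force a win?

Black

A0 = {1, 3}
A1: add {2, 6} — 2 (White) has 2→1; 6 (White) has 6→3.
A2: add {5} — 5 (Black): all of {1, 3, 6} already in.
A3 = A2; e.g. 4 (Black) can still go to 7. Fixed point.
7 never enters the attractor, so Black can avoid the target forever.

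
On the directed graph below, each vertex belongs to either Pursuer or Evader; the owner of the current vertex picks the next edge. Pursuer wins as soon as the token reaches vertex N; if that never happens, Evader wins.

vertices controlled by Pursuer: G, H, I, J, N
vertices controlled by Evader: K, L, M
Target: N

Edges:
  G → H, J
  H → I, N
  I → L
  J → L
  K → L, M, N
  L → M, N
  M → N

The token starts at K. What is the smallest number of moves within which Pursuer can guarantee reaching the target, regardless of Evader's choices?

3

A0 = {N}
A1: add {H, M} — H (Pursuer) has H→N; M (Evader): all of {N} already in.
A2: add {G, L} — G (Pursuer) has G→H; L (Evader): all of {M, N} already in.
A3: add {I, J, K} — I (Pursuer) has I→L; J (Pursuer) has J→L; K (Evader): all of {L, M, N} already in.
A3 = all vertices. Fixed point.
K enters the attractor at level 3, so Pursuer can force the target in 3 moves from there.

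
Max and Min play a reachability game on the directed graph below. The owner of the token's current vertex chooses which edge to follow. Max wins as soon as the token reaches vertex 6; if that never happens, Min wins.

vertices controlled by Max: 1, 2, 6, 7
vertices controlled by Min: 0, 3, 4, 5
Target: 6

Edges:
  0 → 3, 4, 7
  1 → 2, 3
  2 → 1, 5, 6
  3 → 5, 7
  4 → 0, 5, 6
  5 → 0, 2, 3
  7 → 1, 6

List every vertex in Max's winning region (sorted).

A0 = {6}
A1: add {2, 7} — 2 (Max) has 2→6; 7 (Max) has 7→6.
A2: add {1} — 1 (Max) has 1→2.
A3 = A2; e.g. 0 (Min) can still go to 3. Fixed point.
Max's winning region = {1, 2, 6, 7}.

1, 2, 6, 7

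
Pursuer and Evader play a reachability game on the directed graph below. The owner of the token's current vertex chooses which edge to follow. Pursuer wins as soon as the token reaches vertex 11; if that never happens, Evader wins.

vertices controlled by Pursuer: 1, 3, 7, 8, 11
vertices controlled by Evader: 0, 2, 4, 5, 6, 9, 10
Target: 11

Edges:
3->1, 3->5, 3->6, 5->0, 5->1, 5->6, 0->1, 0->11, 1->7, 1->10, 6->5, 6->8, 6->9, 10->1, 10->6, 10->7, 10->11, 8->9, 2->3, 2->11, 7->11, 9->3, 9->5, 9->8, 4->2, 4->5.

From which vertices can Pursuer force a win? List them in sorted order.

A0 = {11}
A1: add {7} — 7 (Pursuer) has 7→11.
A2: add {1} — 1 (Pursuer) has 1→7.
A3: add {0, 3} — 0 (Evader): all of {1, 11} already in; 3 (Pursuer) has 3→1.
A4: add {2} — 2 (Evader): all of {3, 11} already in.
A5 = A4; e.g. 4 (Evader) can still go to 5. Fixed point.
Pursuer's winning region = {0, 1, 2, 3, 7, 11}.

0, 1, 2, 3, 7, 11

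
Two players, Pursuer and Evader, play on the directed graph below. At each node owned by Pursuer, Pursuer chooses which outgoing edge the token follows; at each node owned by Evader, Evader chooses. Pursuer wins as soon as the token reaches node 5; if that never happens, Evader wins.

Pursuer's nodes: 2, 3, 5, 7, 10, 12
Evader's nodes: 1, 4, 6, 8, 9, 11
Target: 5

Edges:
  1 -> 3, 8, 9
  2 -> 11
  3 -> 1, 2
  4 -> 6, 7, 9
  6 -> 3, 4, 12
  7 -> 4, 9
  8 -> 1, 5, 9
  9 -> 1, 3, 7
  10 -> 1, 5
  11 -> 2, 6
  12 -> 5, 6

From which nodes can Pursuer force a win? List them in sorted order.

A0 = {5}
A1: add {10, 12} — 10 (Pursuer) has 10→5; 12 (Pursuer) has 12→5.
A2 = A1; e.g. 1 (Evader) can still go to 3. Fixed point.
Pursuer's winning region = {5, 10, 12}.

5, 10, 12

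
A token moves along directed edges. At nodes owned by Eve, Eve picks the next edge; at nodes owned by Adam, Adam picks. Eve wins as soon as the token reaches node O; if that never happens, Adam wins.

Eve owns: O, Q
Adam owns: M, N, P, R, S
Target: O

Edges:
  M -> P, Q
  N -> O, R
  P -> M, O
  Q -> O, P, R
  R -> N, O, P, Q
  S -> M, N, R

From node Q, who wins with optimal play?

Eve

A0 = {O}
A1: add {Q} — Q (Eve) has Q→O.
A2 = A1; e.g. M (Adam) can still go to P. Fixed point.
Q ∈ A1, so Eve can force the target.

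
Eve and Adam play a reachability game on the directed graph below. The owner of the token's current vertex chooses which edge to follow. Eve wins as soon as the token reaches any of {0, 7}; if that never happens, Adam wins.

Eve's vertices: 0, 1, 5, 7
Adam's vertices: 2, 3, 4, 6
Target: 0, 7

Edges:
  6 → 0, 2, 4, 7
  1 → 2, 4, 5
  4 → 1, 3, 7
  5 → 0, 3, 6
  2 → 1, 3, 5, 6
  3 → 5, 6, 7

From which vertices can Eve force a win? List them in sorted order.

A0 = {0, 7}
A1: add {5} — 5 (Eve) has 5→0.
A2: add {1} — 1 (Eve) has 1→5.
A3 = A2; e.g. 2 (Adam) can still go to 3. Fixed point.
Eve's winning region = {0, 1, 5, 7}.

0, 1, 5, 7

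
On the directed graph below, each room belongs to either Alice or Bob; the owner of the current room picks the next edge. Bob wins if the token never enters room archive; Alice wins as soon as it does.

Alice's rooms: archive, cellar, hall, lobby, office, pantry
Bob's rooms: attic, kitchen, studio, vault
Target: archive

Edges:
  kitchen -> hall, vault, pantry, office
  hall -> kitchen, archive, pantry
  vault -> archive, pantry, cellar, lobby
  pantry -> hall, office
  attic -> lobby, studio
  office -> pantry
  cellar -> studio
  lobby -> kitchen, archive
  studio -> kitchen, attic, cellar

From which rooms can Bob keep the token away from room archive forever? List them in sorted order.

A0 = {archive}
A1: add {hall, lobby} — hall (Alice) has hall→archive; lobby (Alice) has lobby→archive.
A2: add {pantry} — pantry (Alice) has pantry→hall.
A3: add {office} — office (Alice) has office→pantry.
A4 = A3; e.g. kitchen (Bob) can still go to vault. Fixed point.
Alice's attractor = {archive, hall, lobby, office, pantry}; Bob avoids the target exactly from the complement.

attic, cellar, kitchen, studio, vault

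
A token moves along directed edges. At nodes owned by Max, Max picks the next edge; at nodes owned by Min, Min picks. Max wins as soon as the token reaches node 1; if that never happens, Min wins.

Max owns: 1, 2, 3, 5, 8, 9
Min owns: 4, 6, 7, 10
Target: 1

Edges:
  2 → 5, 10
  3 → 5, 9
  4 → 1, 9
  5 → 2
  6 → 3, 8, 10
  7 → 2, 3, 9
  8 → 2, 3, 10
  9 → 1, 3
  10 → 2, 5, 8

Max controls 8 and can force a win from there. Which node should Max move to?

3

A0 = {1}
A1: add {9} — 9 (Max) has 9→1.
A2: add {3, 4} — 3 (Max) has 3→9; 4 (Min): all of {1, 9} already in.
A3: add {8} — 8 (Max) has 8→3.
A4 = A3; e.g. 2 (Max) has no edge into A3. Fixed point.
From 8, successor 3 is in the attractor (rank 2); the other successors 2, 10 are not.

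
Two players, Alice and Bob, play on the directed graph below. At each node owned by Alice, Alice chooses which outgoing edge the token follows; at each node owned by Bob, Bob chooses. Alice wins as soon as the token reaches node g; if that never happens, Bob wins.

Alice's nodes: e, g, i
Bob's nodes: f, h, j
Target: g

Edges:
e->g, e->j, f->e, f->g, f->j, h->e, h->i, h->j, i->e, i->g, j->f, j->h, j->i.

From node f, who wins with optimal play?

Bob

A0 = {g}
A1: add {e, i} — e (Alice) has e→g; i (Alice) has i→g.
A2 = A1; e.g. f (Bob) can still go to j. Fixed point.
f never enters the attractor, so Bob can avoid the target forever.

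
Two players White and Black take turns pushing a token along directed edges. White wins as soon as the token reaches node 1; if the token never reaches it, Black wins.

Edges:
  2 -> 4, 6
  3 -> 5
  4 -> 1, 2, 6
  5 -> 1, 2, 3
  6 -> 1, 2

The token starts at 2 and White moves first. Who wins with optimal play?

Black

Track states (vertex, player-to-move).
A0 = {(1,White), (1,Black)}
A1: add {(4,White), (5,White), (6,White)}.
A2: add {(2,Black), (3,Black)}.
A3 = A2; e.g. (2,White) stays out. (2,White) never enters ⇒ Black avoids the target.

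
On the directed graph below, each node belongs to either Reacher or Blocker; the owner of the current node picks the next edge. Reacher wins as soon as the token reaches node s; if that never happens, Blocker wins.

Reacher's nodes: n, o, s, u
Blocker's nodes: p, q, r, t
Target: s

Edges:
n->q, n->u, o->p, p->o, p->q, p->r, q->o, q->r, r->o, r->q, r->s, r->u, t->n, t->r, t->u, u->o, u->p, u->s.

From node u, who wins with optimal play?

Reacher

A0 = {s}
A1: add {u} — u (Reacher) has u→s.
u ∈ A1, so Reacher can force the target.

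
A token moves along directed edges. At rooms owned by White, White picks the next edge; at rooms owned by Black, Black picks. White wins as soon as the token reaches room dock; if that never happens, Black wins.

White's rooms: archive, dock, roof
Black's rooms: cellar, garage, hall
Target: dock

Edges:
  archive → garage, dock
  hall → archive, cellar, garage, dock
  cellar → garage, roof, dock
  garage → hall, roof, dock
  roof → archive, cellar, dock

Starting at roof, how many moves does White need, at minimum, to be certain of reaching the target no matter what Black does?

1

A0 = {dock}
A1: add {archive, roof} — archive (White) has archive→dock; roof (White) has roof→dock.
A2 = A1; e.g. hall (Black) can still go to cellar. Fixed point.
roof enters the attractor at level 1, so White can force the target in 1 move from there.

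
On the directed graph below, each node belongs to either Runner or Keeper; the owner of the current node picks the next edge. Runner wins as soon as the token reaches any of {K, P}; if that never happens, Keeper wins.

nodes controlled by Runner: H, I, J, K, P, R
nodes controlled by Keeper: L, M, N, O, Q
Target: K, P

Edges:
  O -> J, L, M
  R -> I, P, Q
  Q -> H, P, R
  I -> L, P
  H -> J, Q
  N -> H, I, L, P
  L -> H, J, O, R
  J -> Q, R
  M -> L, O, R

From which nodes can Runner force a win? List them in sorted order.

A0 = {K, P}
A1: add {I, R} — I (Runner) has I→P; R (Runner) has R→P.
A2: add {J} — J (Runner) has J→R.
A3: add {H} — H (Runner) has H→J.
A4: add {Q} — Q (Keeper): all of {H, P, R} already in.
A5 = A4; e.g. L (Keeper) can still go to O. Fixed point.
Runner's winning region = {H, I, J, K, P, Q, R}.

H, I, J, K, P, Q, R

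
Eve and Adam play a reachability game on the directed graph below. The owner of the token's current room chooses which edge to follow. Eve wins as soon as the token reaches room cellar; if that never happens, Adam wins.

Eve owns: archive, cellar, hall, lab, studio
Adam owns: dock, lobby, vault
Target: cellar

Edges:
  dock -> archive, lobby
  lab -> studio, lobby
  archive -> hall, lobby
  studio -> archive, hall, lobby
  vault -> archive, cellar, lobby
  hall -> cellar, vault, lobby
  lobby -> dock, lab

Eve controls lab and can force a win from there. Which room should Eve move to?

A0 = {cellar}
A1: add {hall} — hall (Eve) has hall→cellar.
A2: add {archive, studio} — archive (Eve) has archive→hall; studio (Eve) has studio→hall.
A3: add {lab} — lab (Eve) has lab→studio.
A4 = A3; e.g. dock (Adam) can still go to lobby. Fixed point.
From lab, successor studio is in the attractor (rank 2); the other successor lobby is not.

studio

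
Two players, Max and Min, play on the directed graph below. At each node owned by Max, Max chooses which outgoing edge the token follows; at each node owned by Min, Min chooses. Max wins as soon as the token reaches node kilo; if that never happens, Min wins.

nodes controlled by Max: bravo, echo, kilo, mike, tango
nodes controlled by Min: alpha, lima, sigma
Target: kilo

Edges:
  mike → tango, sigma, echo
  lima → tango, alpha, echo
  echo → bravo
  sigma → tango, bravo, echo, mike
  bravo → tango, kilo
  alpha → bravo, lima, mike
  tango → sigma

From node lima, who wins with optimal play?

A0 = {kilo}
A1: add {bravo} — bravo (Max) has bravo→kilo.
A2: add {echo} — echo (Max) has echo→bravo.
A3: add {mike} — mike (Max) has mike→echo.
A4 = A3; e.g. tango (Max) has no edge into A3. Fixed point.
lima never enters the attractor, so Min can avoid the target forever.

Min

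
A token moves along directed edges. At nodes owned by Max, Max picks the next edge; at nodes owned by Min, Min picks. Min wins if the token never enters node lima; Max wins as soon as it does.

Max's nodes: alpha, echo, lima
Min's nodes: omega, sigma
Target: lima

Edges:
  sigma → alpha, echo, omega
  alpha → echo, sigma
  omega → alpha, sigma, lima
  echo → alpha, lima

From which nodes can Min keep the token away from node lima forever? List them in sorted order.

A0 = {lima}
A1: add {echo} — echo (Max) has echo→lima.
A2: add {alpha} — alpha (Max) has alpha→echo.
A3 = A2; e.g. sigma (Min) can still go to omega. Fixed point.
Max's attractor = {alpha, echo, lima}; Min avoids the target exactly from the complement.

omega, sigma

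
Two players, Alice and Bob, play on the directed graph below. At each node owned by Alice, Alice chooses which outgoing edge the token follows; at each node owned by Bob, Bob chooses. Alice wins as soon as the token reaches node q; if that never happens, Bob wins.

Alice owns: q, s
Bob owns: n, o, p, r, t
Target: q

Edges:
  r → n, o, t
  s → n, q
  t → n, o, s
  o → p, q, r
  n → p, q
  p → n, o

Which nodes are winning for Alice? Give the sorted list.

q, s

A0 = {q}
A1: add {s} — s (Alice) has s→q.
A2 = A1; e.g. n (Bob) can still go to p. Fixed point.
Alice's winning region = {q, s}.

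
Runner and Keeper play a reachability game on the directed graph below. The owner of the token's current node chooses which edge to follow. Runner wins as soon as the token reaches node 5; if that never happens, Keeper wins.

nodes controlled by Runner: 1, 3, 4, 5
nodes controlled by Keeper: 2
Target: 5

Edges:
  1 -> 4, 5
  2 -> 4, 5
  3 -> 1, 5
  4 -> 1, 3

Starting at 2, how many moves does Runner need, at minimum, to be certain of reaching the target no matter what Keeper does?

A0 = {5}
A1: add {1, 3} — 1 (Runner) has 1→5; 3 (Runner) has 3→5.
A2: add {4} — 4 (Runner) has 4→1.
A3: add {2} — 2 (Keeper): all of {4, 5} already in.
A3 = all vertices. Fixed point.
2 enters the attractor at level 3, so Runner can force the target in 3 moves from there.

3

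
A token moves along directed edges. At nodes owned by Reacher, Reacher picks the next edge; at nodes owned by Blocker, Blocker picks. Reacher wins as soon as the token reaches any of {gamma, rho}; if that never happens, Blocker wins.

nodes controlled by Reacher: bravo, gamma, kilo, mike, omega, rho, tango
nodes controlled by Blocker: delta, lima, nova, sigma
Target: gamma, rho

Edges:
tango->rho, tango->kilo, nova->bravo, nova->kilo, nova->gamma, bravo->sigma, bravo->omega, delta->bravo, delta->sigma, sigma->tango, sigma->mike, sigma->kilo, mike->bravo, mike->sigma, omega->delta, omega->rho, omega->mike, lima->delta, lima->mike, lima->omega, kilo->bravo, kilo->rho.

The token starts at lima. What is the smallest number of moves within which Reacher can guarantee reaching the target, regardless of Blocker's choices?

6

A0 = {gamma, rho}
A1: add {kilo, omega, tango} — tango (Reacher) has tango→rho; omega (Reacher) has omega→rho; kilo (Reacher) has kilo→rho.
A2: add {bravo} — bravo (Reacher) has bravo→omega.
A3: add {mike, nova} — nova (Blocker): all of {bravo, kilo, gamma} already in; mike (Reacher) has mike→bravo.
A4: add {sigma} — sigma (Blocker): all of {tango, mike, kilo} already in.
A5: add {delta} — delta (Blocker): all of {bravo, sigma} already in.
A6: add {lima} — lima (Blocker): all of {delta, mike, omega} already in.
A6 = all vertices. Fixed point.
lima enters the attractor at level 6, so Reacher can force the target in 6 moves from there.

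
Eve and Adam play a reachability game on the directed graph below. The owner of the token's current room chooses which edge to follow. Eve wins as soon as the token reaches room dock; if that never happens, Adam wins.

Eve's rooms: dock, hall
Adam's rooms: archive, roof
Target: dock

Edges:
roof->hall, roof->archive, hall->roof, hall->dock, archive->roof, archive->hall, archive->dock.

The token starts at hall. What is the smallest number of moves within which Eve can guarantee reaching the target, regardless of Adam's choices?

A0 = {dock}
A1: add {hall} — hall (Eve) has hall→dock.
A2 = A1; e.g. roof (Adam) can still go to archive. Fixed point.
hall enters the attractor at level 1, so Eve can force the target in 1 move from there.

1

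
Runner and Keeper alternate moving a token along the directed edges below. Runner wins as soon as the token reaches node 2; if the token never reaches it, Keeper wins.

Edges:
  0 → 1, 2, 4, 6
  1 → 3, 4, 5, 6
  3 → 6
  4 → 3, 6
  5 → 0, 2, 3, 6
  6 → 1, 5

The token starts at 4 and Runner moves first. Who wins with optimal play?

Keeper

Track states (vertex, player-to-move).
A0 = {(2,Runner), (2,Keeper)}
A1: add {(0,Runner), (5,Runner)}.
A2 = A1; e.g. (0,Keeper) stays out. (4,Runner) never enters ⇒ Keeper avoids the target.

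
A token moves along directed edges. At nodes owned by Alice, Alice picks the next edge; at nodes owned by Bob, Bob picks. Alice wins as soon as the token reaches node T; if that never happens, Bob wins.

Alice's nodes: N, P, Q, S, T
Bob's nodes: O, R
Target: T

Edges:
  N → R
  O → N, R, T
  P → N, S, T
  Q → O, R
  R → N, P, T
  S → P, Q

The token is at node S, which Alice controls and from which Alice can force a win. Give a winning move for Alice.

P

A0 = {T}
A1: add {P} — P (Alice) has P→T.
A2: add {S} — S (Alice) has S→P.
A3 = A2; e.g. N (Alice) has no edge into A2. Fixed point.
From S, successor P is in the attractor (rank 1); the other successor Q is not.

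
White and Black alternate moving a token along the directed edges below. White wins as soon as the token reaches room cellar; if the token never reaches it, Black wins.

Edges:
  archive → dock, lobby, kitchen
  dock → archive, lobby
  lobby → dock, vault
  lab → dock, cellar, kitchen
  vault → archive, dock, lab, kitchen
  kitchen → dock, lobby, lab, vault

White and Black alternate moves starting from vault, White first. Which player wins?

Black

Track states (vertex, player-to-move).
A0 = {(cellar,White), (cellar,Black)}
A1: add {(lab,White)}.
A2 = A1; e.g. (archive,White) stays out. (vault,White) never enters ⇒ Black avoids the target.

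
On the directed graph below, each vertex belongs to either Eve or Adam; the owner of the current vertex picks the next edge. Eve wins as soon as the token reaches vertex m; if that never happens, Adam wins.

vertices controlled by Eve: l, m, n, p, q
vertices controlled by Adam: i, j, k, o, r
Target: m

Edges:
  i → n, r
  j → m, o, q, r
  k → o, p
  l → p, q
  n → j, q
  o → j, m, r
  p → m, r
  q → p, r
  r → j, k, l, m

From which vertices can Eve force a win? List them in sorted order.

A0 = {m}
A1: add {p} — p (Eve) has p→m.
A2: add {l, q} — l (Eve) has l→p; q (Eve) has q→p.
A3: add {n} — n (Eve) has n→q.
A4 = A3; e.g. i (Adam) can still go to r. Fixed point.
Eve's winning region = {l, m, n, p, q}.

l, m, n, p, q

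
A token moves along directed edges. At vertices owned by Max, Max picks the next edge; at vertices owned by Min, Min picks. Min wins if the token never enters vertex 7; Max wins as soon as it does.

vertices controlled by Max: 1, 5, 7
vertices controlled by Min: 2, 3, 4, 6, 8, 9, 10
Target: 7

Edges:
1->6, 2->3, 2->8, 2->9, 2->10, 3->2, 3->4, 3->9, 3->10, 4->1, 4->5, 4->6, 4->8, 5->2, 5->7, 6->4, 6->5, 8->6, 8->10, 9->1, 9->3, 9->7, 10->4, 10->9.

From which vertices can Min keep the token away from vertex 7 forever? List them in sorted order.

A0 = {7}
A1: add {5} — 5 (Max) has 5→7.
A2 = A1; e.g. 1 (Max) has no edge into A1. Fixed point.
Max's attractor = {5, 7}; Min avoids the target exactly from the complement.

1, 2, 3, 4, 6, 8, 9, 10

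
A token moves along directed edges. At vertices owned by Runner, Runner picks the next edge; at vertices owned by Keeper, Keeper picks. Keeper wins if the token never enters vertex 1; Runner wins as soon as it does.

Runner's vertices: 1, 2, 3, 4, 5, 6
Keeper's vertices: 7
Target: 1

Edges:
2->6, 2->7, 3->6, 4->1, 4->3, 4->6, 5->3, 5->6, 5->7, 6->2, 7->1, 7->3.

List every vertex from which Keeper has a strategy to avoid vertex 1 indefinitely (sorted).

2, 3, 5, 6, 7

A0 = {1}
A1: add {4} — 4 (Runner) has 4→1.
A2 = A1; e.g. 2 (Runner) has no edge into A1. Fixed point.
Runner's attractor = {1, 4}; Keeper avoids the target exactly from the complement.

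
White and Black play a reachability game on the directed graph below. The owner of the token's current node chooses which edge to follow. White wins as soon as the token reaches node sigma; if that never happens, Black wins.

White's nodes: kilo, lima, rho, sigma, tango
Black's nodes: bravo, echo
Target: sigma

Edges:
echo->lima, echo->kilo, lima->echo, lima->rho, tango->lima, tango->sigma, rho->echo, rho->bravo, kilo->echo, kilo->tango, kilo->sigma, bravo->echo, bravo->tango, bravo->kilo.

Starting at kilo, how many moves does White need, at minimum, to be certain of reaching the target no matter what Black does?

1

A0 = {sigma}
A1: add {kilo, tango} — tango (White) has tango→sigma; kilo (White) has kilo→sigma.
A2 = A1; e.g. echo (Black) can still go to lima. Fixed point.
kilo enters the attractor at level 1, so White can force the target in 1 move from there.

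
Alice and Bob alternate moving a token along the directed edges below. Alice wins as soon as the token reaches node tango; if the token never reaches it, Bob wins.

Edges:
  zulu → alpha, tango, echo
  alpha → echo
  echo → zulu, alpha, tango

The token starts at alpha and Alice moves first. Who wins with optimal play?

Bob

Track states (vertex, player-to-move).
A0 = {(tango,Alice), (tango,Bob)}
A1: add {(zulu,Alice), (echo,Alice)}.
A2: add {(alpha,Bob)}.
A3 = A2; e.g. (zulu,Bob) stays out. (alpha,Alice) never enters ⇒ Bob avoids the target.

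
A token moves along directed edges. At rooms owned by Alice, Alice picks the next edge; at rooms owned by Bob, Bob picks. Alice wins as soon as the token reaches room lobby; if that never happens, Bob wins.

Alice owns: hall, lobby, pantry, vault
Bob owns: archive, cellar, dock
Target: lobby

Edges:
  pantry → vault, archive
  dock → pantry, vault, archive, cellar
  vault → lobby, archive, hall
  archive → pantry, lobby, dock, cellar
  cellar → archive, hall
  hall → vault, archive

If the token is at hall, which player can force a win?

A0 = {lobby}
A1: add {vault} — vault (Alice) has vault→lobby.
A2: add {hall, pantry} — pantry (Alice) has pantry→vault; hall (Alice) has hall→vault.
A3 = A2; e.g. dock (Bob) can still go to archive. Fixed point.
hall ∈ A2, so Alice can force the target.

Alice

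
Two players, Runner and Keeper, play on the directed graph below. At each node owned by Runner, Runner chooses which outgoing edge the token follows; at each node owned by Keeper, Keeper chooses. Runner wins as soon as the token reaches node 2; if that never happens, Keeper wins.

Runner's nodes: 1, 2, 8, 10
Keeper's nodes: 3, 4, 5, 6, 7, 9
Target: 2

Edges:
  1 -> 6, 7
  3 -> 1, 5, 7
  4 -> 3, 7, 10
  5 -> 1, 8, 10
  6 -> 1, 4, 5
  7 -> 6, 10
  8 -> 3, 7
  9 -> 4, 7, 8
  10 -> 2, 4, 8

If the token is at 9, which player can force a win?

Keeper

A0 = {2}
A1: add {10} — 10 (Runner) has 10→2.
A2 = A1; e.g. 1 (Runner) has no edge into A1. Fixed point.
9 never enters the attractor, so Keeper can avoid the target forever.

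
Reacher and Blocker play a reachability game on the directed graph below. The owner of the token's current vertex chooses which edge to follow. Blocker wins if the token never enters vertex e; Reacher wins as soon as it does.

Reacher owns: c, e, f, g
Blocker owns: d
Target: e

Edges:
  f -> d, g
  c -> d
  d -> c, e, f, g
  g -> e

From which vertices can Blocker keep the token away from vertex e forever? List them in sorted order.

c, d

A0 = {e}
A1: add {g} — g (Reacher) has g→e.
A2: add {f} — f (Reacher) has f→g.
A3 = A2; e.g. c (Reacher) has no edge into A2. Fixed point.
Reacher's attractor = {e, f, g}; Blocker avoids the target exactly from the complement.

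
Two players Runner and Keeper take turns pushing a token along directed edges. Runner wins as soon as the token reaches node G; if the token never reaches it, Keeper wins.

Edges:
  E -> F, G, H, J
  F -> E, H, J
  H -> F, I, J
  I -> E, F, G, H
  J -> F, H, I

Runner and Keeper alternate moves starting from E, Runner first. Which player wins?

Track states (vertex, player-to-move).
A0 = {(G,Runner), (G,Keeper)}
A1: add {(E,Runner), (I,Runner)}.
(E,Runner) ∈ A1 ⇒ Runner forces the target.

Runner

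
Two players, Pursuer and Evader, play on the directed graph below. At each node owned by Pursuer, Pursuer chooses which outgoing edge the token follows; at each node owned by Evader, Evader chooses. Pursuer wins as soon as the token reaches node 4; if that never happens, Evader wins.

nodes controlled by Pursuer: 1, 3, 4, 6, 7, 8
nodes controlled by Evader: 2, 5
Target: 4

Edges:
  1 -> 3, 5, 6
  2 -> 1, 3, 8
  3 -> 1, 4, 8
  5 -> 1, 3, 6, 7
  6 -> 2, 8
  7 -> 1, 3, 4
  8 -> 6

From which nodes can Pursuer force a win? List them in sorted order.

A0 = {4}
A1: add {3, 7} — 3 (Pursuer) has 3→4; 7 (Pursuer) has 7→4.
A2: add {1} — 1 (Pursuer) has 1→3.
A3 = A2; e.g. 2 (Evader) can still go to 8. Fixed point.
Pursuer's winning region = {1, 3, 4, 7}.

1, 3, 4, 7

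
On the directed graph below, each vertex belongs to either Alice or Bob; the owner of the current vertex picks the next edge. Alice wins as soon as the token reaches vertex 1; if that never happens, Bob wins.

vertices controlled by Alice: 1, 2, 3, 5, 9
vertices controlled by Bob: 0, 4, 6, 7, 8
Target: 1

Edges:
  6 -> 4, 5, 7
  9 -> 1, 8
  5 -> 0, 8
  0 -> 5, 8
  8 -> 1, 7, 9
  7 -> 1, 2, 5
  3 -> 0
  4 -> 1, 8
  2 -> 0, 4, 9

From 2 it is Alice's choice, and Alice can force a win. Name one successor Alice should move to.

9

A0 = {1}
A1: add {9} — 9 (Alice) has 9→1.
A2: add {2} — 2 (Alice) has 2→9.
A3 = A2; e.g. 0 (Bob) can still go to 5. Fixed point.
From 2, successor 9 is in the attractor (rank 1); the other successors 0, 4 are not.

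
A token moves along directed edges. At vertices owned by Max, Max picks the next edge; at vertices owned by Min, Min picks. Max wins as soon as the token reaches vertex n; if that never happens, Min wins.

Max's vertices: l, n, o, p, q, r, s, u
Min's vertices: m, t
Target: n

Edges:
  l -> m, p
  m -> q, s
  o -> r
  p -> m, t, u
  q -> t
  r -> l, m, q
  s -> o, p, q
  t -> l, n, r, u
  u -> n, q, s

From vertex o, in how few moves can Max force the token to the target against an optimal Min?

5

A0 = {n}
A1: add {u} — u (Max) has u→n.
A2: add {p} — p (Max) has p→u.
A3: add {l, s} — l (Max) has l→p; s (Max) has s→p.
A4: add {r} — r (Max) has r→l.
A5: add {o, t} — o (Max) has o→r; t (Min): all of {l, n, r, u} already in.
o enters the attractor at level 5, so Max can force the target in 5 moves from there.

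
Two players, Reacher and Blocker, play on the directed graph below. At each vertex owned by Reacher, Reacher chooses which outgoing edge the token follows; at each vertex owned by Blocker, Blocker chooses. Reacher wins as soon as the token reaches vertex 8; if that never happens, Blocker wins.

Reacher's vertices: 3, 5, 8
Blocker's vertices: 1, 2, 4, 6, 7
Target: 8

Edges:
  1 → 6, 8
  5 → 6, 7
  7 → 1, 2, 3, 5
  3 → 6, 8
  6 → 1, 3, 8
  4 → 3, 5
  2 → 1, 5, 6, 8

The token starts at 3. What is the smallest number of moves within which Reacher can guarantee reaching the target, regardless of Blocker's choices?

1

A0 = {8}
A1: add {3} — 3 (Reacher) has 3→8.
A2 = A1; e.g. 1 (Blocker) can still go to 6. Fixed point.
3 enters the attractor at level 1, so Reacher can force the target in 1 move from there.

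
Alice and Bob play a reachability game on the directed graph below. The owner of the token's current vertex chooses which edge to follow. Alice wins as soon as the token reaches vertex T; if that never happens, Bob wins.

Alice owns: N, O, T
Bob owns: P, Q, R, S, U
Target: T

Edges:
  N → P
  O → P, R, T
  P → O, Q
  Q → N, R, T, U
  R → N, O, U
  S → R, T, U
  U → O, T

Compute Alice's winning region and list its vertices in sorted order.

O, T, U

A0 = {T}
A1: add {O} — O (Alice) has O→T.
A2: add {U} — U (Bob): all of {O, T} already in.
A3 = A2; e.g. N (Alice) has no edge into A2. Fixed point.
Alice's winning region = {O, T, U}.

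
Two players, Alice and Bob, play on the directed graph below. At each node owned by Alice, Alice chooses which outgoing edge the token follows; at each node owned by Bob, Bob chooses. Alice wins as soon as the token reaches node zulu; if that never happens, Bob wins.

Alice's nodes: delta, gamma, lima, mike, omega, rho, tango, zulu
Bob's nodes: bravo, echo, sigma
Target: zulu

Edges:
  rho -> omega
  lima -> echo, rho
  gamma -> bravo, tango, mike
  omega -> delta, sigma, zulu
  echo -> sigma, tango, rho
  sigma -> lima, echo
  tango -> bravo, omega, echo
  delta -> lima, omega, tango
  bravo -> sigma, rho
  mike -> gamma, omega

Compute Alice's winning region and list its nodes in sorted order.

A0 = {zulu}
A1: add {omega} — omega (Alice) has omega→zulu.
A2: add {delta, mike, rho, tango} — delta (Alice) has delta→omega; tango (Alice) has tango→omega; rho (Alice) has rho→omega; mike (Alice) has mike→omega.
A3: add {gamma, lima} — gamma (Alice) has gamma→tango; lima (Alice) has lima→rho.
A4 = A3; e.g. bravo (Bob) can still go to sigma. Fixed point.
Alice's winning region = {delta, gamma, lima, mike, omega, rho, tango, zulu}.

delta, gamma, lima, mike, omega, rho, tango, zulu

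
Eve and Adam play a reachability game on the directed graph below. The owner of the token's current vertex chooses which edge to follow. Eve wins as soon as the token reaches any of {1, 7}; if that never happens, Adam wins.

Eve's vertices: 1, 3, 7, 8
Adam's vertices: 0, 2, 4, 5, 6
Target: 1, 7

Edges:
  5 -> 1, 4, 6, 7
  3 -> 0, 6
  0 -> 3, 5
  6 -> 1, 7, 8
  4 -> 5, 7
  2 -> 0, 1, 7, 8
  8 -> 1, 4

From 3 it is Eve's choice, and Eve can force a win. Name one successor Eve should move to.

A0 = {1, 7}
A1: add {8} — 8 (Eve) has 8→1.
A2: add {6} — 6 (Adam): all of {1, 7, 8} already in.
A3: add {3} — 3 (Eve) has 3→6.
A4 = A3; e.g. 0 (Adam) can still go to 5. Fixed point.
From 3, successor 6 is in the attractor (rank 2); the other successor 0 is not.

6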